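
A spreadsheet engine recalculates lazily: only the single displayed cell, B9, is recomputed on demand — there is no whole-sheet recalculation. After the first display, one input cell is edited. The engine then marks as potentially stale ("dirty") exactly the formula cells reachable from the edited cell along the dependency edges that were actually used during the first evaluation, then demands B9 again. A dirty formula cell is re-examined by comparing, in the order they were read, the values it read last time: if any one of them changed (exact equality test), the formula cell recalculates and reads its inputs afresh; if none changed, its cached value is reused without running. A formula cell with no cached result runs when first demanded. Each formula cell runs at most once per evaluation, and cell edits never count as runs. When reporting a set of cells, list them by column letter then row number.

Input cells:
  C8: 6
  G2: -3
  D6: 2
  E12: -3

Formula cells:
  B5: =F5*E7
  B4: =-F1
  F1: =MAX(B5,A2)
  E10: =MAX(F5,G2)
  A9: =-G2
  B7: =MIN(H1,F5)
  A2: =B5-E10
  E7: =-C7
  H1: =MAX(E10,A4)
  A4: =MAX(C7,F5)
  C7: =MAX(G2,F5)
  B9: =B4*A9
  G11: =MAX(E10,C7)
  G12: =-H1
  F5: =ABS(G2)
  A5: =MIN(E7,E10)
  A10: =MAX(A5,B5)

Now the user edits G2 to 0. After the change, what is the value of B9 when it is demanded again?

New value of B9: 0.

First evaluation (everything demanded from the output):
  A9 = -(-3) = 3
  F5 = ABS(-3) = 3
  C7 = MAX(-3, 3) = 3
  E7 = -(3) = -3
  B5 = 3 * -3 = -9
  E10 = MAX(3, -3) = 3
  A2 = -9 - 3 = -12
  F1 = MAX(-9, -12) = -9
  B4 = -(-9) = 9
  B9 = 9 * 3 = 27

Propagation after the edit:
  A9: runs — G2 -3->0; result 0.
  F5: runs — G2 -3->0; result 0.
  C7: runs — G2 -3->0; F5 3->0; result 0.
  E7: runs — C7 3->0; result 0.
  B5: runs — F5 3->0; E7 -3->0; result 0.
  E10: runs — F5 3->0; G2 -3->0; result 0.
  A2: runs — B5 -9->0; E10 3->0; result 0.
  F1: runs — B5 -9->0; A2 -12->0; result 0.
  B4: runs — F1 -9->0; result 0.
  B9: runs — B4 9->0; A9 3->0; result 0.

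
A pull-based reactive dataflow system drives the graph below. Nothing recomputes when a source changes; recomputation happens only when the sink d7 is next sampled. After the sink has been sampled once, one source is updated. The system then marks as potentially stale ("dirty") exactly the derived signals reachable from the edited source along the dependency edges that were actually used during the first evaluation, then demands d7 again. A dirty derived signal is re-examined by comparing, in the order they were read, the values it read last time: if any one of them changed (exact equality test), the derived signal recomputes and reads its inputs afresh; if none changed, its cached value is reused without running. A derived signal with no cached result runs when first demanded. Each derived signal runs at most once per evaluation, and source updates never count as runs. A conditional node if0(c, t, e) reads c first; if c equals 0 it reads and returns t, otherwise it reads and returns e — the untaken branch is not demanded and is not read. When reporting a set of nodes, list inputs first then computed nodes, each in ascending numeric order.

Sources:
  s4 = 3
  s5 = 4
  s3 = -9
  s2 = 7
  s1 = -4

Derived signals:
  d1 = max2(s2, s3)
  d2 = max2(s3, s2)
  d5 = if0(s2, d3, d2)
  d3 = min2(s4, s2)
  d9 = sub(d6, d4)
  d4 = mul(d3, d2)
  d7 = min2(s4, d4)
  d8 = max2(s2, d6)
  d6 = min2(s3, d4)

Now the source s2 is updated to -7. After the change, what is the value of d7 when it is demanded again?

First evaluation (everything demanded from the output):
  d2 = max2(-9, 7) = 7
  d3 = min2(3, 7) = 3
  d4 = mul(3, 7) = 21
  d7 = min2(3, 21) = 3

Propagation after the edit:
  d2: runs — s2 7->-7; result -7.
  d3: runs — s2 7->-7; result -7.
  d4: runs — d3 3->-7; d2 7->-7; result 49.
  d7: runs — d4 21->49; result 3 (same value as before).

New value of d7: 3.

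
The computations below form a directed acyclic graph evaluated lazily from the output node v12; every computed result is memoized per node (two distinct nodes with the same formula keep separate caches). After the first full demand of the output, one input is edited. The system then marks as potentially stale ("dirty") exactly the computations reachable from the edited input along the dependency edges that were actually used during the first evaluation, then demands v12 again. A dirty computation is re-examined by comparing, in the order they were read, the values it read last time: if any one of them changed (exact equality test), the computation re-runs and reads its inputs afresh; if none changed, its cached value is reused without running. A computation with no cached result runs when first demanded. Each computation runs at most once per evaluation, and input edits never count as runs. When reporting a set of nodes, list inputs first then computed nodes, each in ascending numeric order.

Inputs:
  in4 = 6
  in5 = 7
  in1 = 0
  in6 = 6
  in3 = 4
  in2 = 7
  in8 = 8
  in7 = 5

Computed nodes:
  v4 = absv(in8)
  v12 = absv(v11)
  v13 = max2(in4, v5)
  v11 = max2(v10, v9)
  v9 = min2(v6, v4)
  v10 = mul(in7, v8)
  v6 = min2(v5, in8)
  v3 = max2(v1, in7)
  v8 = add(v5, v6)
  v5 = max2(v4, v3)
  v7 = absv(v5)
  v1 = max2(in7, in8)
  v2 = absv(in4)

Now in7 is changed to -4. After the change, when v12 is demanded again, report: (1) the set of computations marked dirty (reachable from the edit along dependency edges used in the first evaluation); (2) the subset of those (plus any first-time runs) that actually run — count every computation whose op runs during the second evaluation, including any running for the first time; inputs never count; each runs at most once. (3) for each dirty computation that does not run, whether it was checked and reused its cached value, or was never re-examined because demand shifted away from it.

The edit dirties: v1, v3, v5, v6, v8, v9, v10, v11, v12.
5 computations run: v1, v3, v10, v11, v12.
Cache hits after checking: v5, v6, v8, v9.
Note where the cutoff bites: v5 is checked, finds nothing changed, and keeps its cache.

First demand of the output computes:
  v1 = max2(5, 8) = 8
  v3 = max2(8, 5) = 8
  v4 = absv(8) = 8
  v5 = max2(8, 8) = 8
  v6 = min2(8, 8) = 8
  v8 = add(8, 8) = 16
  v9 = min2(8, 8) = 8
  v10 = mul(5, 16) = 80
  v11 = max2(80, 8) = 80
  v12 = absv(80) = 80

After the edit, cleaning proceeds:
  v1: a read changed (in7 5->-4) — executes, giving 8 — identical to its old value.
  v3: a read changed (in7 5->-4) — executes, giving 8 — identical to its old value.
  v5: dirty, but its reads are unchanged (v4 unchanged, v3 unchanged); cached 8 stands.
  v6: dirty, but its reads are unchanged (v5 unchanged, in8 unchanged); cached 8 stands.
  v8: dirty, but its reads are unchanged (v5 unchanged, v6 unchanged); cached 16 stands.
  v9: dirty, but its reads are unchanged (v6 unchanged, v4 unchanged); cached 8 stands.
  v10: a read changed (in7 5->-4) — executes, giving -64.
  v11: a read changed (v10 80->-64) — executes, giving 8.
  v12: a read changed (v11 80->8) — executes, giving 8.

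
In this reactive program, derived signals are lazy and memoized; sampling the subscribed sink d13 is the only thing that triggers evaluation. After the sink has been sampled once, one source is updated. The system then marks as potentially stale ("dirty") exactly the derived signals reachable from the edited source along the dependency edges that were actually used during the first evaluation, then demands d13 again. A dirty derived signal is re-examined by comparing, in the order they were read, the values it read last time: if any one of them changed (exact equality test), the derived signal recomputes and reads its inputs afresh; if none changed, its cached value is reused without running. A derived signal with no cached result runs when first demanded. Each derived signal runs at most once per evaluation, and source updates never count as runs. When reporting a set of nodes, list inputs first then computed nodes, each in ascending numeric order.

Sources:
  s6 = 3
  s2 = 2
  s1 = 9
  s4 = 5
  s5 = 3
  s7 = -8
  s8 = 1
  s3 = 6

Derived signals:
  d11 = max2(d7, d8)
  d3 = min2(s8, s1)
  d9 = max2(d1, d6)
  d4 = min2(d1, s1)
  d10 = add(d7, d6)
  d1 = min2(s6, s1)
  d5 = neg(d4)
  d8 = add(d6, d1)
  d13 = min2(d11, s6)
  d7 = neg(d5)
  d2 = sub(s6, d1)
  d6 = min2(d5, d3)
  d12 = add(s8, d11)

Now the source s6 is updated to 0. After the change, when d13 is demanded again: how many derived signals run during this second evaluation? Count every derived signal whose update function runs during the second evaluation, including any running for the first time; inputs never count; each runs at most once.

First demand of the output computes:
  d1 = min2(3, 9) = 3
  d3 = min2(1, 9) = 1
  d4 = min2(3, 9) = 3
  d5 = neg(3) = -3
  d6 = min2(-3, 1) = -3
  d7 = neg(-3) = 3
  d8 = add(-3, 3) = 0
  d11 = max2(3, 0) = 3
  d13 = min2(3, 3) = 3

After the edit, cleaning proceeds:
  d1: a read changed (s6 3->0) — executes, giving 0.
  d4: a read changed (d1 3->0) — executes, giving 0.
  d5: a read changed (d4 3->0) — executes, giving 0.
  d6: a read changed (d5 -3->0) — executes, giving 0.
  d7: a read changed (d5 -3->0) — executes, giving 0.
  d8: a read changed (d6 -3->0; d1 3->0) — executes, giving 0 — identical to its old value.
  d11: a read changed (d7 3->0) — executes, giving 0.
  d13: a read changed (d11 3->0; s6 3->0) — executes, giving 0.

8 derived signals run: d1, d4, d5, d6, d7, d8, d11, d13.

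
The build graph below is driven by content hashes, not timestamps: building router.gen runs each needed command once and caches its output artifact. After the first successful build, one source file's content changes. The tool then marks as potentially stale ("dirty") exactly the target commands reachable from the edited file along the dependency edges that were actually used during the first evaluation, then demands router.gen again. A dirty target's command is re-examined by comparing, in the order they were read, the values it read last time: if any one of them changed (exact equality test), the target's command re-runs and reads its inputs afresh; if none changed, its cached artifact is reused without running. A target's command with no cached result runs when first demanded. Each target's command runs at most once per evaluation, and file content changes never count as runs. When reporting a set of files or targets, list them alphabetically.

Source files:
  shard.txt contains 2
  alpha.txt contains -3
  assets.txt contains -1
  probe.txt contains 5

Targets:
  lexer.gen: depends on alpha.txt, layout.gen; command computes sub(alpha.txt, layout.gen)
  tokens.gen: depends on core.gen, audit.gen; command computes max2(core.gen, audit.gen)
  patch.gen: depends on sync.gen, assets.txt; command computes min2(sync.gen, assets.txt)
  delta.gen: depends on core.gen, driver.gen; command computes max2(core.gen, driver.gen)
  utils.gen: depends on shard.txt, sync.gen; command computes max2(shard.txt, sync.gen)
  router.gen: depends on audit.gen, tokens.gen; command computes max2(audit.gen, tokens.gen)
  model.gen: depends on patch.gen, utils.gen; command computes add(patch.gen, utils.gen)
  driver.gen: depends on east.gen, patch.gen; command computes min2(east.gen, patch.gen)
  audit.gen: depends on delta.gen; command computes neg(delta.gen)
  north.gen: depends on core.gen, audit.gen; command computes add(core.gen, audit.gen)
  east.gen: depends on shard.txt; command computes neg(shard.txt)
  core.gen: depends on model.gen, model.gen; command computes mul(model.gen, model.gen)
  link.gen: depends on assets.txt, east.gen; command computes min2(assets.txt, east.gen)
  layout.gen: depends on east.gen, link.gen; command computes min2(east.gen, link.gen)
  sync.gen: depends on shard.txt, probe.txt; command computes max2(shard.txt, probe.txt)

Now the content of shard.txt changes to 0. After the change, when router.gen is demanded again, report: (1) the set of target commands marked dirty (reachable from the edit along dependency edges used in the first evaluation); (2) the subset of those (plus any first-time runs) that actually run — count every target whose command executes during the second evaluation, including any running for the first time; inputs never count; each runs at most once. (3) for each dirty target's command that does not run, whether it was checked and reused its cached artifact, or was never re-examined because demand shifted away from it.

Initial pass — values computed on the first demand:
  east.gen = neg(2) = -2
  sync.gen = max2(2, 5) = 5
  patch.gen = min2(5, -1) = -1
  driver.gen = min2(-2, -1) = -2
  utils.gen = max2(2, 5) = 5
  model.gen = add(-1, 5) = 4
  core.gen = mul(4, 4) = 16
  delta.gen = max2(16, -2) = 16
  audit.gen = neg(16) = -16
  tokens.gen = max2(16, -16) = 16
  router.gen = max2(-16, 16) = 16

Second demand — change propagation:
  east.gen: re-runs because shard.txt 2->0; new result 0.
  sync.gen: re-runs because shard.txt 2->0; new result 5 (unchanged).
  patch.gen: re-examined; everything it read last time is the same (sync.gen unchanged, assets.txt unchanged) — cache -1 kept, no run.
  driver.gen: re-runs because east.gen -2->0; new result -1.
  utils.gen: re-runs because shard.txt 2->0; new result 5 (unchanged).
  model.gen: re-examined; everything it read last time is the same (patch.gen unchanged, utils.gen unchanged) — cache 4 kept, no run.
  core.gen: re-examined; everything it read last time is the same (model.gen unchanged, model.gen unchanged) — cache 16 kept, no run.
  delta.gen: re-runs because driver.gen -2->-1; new result 16 (unchanged).
  audit.gen: re-examined; everything it read last time is the same (delta.gen unchanged) — cache -16 kept, no run.
  tokens.gen: re-examined; everything it read last time is the same (core.gen unchanged, audit.gen unchanged) — cache 16 kept, no run.
  router.gen: re-examined; everything it read last time is the same (audit.gen unchanged, tokens.gen unchanged) — cache 16 kept, no run.

The important point: at patch.gen every value read last time is unchanged, so the dirty flag clears without a run.

Dirty set: audit.gen, core.gen, delta.gen, driver.gen, east.gen, model.gen, patch.gen, router.gen, sync.gen, tokens.gen, utils.gen.
Run set: delta.gen, driver.gen, east.gen, sync.gen, utils.gen (5 run).
Re-examined without running (cache reused): audit.gen, core.gen, model.gen, patch.gen, router.gen, tokens.gen.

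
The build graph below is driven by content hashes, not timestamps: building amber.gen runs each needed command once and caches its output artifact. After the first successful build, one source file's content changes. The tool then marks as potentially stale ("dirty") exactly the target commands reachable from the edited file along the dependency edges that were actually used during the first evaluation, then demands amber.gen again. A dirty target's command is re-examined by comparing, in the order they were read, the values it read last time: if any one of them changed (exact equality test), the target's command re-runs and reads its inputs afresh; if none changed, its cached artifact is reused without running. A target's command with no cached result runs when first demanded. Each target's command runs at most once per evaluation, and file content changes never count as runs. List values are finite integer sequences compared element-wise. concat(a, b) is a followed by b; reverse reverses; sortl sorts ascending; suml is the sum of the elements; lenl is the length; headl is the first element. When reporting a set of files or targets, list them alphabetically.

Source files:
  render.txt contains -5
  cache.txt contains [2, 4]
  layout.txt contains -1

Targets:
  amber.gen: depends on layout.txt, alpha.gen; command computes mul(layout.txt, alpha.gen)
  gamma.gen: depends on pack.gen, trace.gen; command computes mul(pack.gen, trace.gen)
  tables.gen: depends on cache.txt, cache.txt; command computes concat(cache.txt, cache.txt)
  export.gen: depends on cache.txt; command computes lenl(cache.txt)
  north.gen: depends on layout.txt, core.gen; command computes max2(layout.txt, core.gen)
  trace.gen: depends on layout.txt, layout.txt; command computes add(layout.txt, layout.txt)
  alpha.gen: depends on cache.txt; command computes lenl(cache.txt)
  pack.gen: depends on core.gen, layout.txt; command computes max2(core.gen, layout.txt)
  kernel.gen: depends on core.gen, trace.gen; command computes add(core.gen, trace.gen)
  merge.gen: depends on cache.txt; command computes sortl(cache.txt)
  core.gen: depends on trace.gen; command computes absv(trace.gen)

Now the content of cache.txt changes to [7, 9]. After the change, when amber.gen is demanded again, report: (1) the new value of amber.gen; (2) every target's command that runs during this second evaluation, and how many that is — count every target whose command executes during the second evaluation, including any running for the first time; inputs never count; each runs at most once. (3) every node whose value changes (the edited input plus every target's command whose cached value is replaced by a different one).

Initial pass — values computed on the first demand:
  alpha.gen = lenl([2, 4]) = 2
  amber.gen = mul(-1, 2) = -2

Second demand — change propagation:
  alpha.gen: re-runs because cache.txt [2, 4]->[7, 9]; new result 2 (unchanged).
  amber.gen: re-examined; everything it read last time is the same (layout.txt unchanged, alpha.gen unchanged) — cache -2 kept, no run.

The important point: alpha.gen recomputes to an identical value, and the output ends up unchanged.

amber.gen now evaluates to -2.
Run set: alpha.gen (1 run).
Changed values: cache.txt.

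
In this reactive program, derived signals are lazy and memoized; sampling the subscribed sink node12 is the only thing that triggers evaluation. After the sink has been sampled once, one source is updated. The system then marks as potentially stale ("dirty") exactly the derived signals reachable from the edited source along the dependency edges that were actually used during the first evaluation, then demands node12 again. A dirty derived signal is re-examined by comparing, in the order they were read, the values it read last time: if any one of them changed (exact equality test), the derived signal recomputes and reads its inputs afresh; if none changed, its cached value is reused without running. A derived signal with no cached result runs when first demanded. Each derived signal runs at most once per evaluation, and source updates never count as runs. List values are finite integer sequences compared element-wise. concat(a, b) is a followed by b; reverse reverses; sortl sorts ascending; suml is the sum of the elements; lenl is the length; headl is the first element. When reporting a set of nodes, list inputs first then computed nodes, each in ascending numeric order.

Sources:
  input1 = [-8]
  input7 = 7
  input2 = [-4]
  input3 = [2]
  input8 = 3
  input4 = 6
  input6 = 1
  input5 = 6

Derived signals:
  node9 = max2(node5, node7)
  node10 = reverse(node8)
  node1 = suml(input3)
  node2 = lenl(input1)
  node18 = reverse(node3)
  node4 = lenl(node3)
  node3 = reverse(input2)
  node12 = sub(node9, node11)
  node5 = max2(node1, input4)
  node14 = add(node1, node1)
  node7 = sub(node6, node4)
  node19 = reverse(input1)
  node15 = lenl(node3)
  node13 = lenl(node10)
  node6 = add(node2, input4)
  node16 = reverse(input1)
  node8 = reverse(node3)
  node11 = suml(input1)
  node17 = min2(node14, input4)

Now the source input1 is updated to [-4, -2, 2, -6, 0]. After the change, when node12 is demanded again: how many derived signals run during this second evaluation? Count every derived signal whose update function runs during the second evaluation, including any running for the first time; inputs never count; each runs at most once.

First demand of the output computes:
  node1 = suml([2]) = 2
  node2 = lenl([-8]) = 1
  node3 = reverse([-4]) = [-4]
  node4 = lenl([-4]) = 1
  node5 = max2(2, 6) = 6
  node6 = add(1, 6) = 7
  node7 = sub(7, 1) = 6
  node9 = max2(6, 6) = 6
  node11 = suml([-8]) = -8
  node12 = sub(6, -8) = 14

After the edit, cleaning proceeds:
  node2: a read changed (input1 [-8]->[-4, -2, 2, -6, 0]) — executes, giving 5.
  node6: a read changed (node2 1->5) — executes, giving 11.
  node7: a read changed (node6 7->11) — executes, giving 10.
  node9: a read changed (node7 6->10) — executes, giving 10.
  node11: a read changed (input1 [-8]->[-4, -2, 2, -6, 0]) — executes, giving -10.
  node12: a read changed (node9 6->10; node11 -8->-10) — executes, giving 20.

6 derived signals run: node2, node6, node7, node9, node11, node12.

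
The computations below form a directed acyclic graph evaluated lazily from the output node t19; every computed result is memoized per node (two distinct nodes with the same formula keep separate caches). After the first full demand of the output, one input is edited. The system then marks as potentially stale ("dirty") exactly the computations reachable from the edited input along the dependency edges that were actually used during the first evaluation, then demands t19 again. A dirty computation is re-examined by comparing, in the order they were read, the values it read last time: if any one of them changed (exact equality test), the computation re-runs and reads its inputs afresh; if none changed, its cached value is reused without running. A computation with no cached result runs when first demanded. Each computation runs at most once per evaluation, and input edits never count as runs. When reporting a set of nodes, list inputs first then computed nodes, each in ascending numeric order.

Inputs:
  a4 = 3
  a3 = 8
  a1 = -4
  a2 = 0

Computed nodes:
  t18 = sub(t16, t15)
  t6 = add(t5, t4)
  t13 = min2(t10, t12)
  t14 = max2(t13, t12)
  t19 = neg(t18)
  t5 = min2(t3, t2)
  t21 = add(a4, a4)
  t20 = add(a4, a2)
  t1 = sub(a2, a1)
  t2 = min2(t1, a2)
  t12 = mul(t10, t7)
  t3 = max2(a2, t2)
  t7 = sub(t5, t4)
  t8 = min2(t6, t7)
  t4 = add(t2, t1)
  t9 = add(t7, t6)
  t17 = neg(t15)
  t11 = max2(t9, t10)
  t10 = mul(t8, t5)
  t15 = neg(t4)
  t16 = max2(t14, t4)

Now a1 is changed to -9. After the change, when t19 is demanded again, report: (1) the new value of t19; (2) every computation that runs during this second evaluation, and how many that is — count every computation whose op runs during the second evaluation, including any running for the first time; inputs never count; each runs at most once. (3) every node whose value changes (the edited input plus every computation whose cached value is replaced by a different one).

First demand of the output computes:
  t1 = sub(0, -4) = 4
  t2 = min2(4, 0) = 0
  t3 = max2(0, 0) = 0
  t4 = add(0, 4) = 4
  t5 = min2(0, 0) = 0
  t6 = add(0, 4) = 4
  t7 = sub(0, 4) = -4
  t8 = min2(4, -4) = -4
  t10 = mul(-4, 0) = 0
  t12 = mul(0, -4) = 0
  t13 = min2(0, 0) = 0
  t14 = max2(0, 0) = 0
  t15 = neg(4) = -4
  t16 = max2(0, 4) = 4
  t18 = sub(4, -4) = 8
  t19 = neg(8) = -8

After the edit, cleaning proceeds:
  t1: a read changed (a1 -4->-9) — executes, giving 9.
  t2: a read changed (t1 4->9) — executes, giving 0 — identical to its old value.
  t3: dirty, but its reads are unchanged (a2 unchanged, t2 unchanged); cached 0 stands.
  t4: a read changed (t1 4->9) — executes, giving 9.
  t5: dirty, but its reads are unchanged (t3 unchanged, t2 unchanged); cached 0 stands.
  t6: a read changed (t4 4->9) — executes, giving 9.
  t7: a read changed (t4 4->9) — executes, giving -9.
  t8: a read changed (t6 4->9; t7 -4->-9) — executes, giving -9.
  t10: a read changed (t8 -4->-9) — executes, giving 0 — identical to its old value.
  t12: a read changed (t7 -4->-9) — executes, giving 0 — identical to its old value.
  t13: dirty, but its reads are unchanged (t10 unchanged, t12 unchanged); cached 0 stands.
  t14: dirty, but its reads are unchanged (t13 unchanged, t12 unchanged); cached 0 stands.
  t15: a read changed (t4 4->9) — executes, giving -9.
  t16: a read changed (t4 4->9) — executes, giving 9.
  t18: a read changed (t16 4->9; t15 -4->-9) — executes, giving 18.
  t19: a read changed (t18 8->18) — executes, giving -18.

Note where the cutoff bites: t3 is checked, finds nothing changed, and keeps its cache.

Demanding t19 again yields -18.
12 computations run: t1, t2, t4, t6, t7, t8, t10, t12, t15, t16, t18, t19.
The nodes whose values change: a1, t1, t4, t6, t7, t8, t15, t16, t18, t19.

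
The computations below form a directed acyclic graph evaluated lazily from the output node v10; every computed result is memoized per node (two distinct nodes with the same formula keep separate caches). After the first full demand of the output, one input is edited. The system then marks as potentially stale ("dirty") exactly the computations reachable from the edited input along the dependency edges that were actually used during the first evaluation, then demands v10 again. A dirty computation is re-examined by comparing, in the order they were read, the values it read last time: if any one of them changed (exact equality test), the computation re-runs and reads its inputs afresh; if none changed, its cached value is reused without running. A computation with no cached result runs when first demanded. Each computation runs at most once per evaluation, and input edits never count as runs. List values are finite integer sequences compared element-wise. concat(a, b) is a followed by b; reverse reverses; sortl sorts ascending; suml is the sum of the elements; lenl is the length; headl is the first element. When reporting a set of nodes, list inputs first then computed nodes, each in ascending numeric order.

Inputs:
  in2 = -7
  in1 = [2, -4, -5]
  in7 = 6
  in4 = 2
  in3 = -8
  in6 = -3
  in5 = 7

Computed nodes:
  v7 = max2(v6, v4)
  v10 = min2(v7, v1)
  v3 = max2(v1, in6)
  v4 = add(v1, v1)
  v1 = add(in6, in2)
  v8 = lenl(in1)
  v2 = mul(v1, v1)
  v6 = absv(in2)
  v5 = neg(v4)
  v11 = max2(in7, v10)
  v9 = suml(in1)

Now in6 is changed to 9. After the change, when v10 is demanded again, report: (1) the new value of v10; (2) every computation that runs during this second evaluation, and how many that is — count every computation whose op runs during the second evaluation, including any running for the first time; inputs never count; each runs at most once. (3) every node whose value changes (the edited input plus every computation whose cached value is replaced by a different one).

Demanding v10 again yields 2.
4 computations run: v1, v4, v7, v10.
The nodes whose values change: in6, v1, v4, v10.

First demand of the output computes:
  v1 = add(-3, -7) = -10
  v4 = add(-10, -10) = -20
  v6 = absv(-7) = 7
  v7 = max2(7, -20) = 7
  v10 = min2(7, -10) = -10

After the edit, cleaning proceeds:
  v1: a read changed (in6 -3->9) — executes, giving 2.
  v4: a read changed (v1 -10->2; v1 -10->2) — executes, giving 4.
  v7: a read changed (v4 -20->4) — executes, giving 7 — identical to its old value.
  v10: a read changed (v1 -10->2) — executes, giving 2.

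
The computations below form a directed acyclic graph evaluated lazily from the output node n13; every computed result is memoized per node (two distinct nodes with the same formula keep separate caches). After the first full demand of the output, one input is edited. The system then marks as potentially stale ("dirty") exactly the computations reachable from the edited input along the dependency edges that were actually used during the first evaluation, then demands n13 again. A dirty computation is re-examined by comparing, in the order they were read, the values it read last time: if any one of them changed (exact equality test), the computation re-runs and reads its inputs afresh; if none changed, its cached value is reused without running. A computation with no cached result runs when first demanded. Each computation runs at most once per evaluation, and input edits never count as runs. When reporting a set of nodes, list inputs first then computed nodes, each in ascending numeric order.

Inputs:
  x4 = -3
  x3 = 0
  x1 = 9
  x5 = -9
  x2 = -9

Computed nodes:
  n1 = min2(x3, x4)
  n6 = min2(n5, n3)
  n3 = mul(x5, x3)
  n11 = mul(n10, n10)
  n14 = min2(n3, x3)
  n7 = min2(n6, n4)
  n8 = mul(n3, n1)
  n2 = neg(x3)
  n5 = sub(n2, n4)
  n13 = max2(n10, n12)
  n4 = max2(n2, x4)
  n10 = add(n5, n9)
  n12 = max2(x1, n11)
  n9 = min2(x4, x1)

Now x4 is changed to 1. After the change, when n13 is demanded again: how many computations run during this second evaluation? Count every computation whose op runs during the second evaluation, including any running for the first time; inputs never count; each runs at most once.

7 computations run: n4, n5, n9, n10, n11, n12, n13.

First demand of the output computes:
  n2 = neg(0) = 0
  n4 = max2(0, -3) = 0
  n5 = sub(0, 0) = 0
  n9 = min2(-3, 9) = -3
  n10 = add(0, -3) = -3
  n11 = mul(-3, -3) = 9
  n12 = max2(9, 9) = 9
  n13 = max2(-3, 9) = 9

After the edit, cleaning proceeds:
  n4: a read changed (x4 -3->1) — executes, giving 1.
  n5: a read changed (n4 0->1) — executes, giving -1.
  n9: a read changed (x4 -3->1) — executes, giving 1.
  n10: a read changed (n5 0->-1; n9 -3->1) — executes, giving 0.
  n11: a read changed (n10 -3->0; n10 -3->0) — executes, giving 0.
  n12: a read changed (n11 9->0) — executes, giving 9 — identical to its old value.
  n13: a read changed (n10 -3->0) — executes, giving 9 — identical to its old value.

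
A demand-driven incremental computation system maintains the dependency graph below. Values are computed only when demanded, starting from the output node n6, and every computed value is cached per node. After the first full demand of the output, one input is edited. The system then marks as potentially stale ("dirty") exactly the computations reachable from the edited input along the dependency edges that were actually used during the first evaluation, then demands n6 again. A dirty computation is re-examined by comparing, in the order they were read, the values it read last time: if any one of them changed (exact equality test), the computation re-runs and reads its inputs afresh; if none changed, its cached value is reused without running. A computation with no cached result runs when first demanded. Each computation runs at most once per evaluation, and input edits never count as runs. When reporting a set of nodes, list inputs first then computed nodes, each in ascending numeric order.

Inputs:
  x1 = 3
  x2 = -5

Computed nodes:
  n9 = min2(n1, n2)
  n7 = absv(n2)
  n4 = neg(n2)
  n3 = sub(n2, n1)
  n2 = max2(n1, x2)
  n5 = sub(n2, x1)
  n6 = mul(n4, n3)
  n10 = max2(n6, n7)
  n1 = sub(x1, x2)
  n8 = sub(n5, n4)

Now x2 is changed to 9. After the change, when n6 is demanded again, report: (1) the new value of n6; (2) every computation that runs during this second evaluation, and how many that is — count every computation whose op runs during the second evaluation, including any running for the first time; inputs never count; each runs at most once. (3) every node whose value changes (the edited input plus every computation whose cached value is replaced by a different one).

New value of n6: -135.
Computations that run: n1, n2, n3, n4, n6 — 5 in total.
Values that change: x2, n1, n2, n3, n4, n6.

First evaluation (everything demanded from the output):
  n1 = sub(3, -5) = 8
  n2 = max2(8, -5) = 8
  n3 = sub(8, 8) = 0
  n4 = neg(8) = -8
  n6 = mul(-8, 0) = 0

Propagation after the edit:
  n1: runs — x2 -5->9; result -6.
  n2: runs — n1 8->-6; x2 -5->9; result 9.
  n3: runs — n2 8->9; n1 8->-6; result 15.
  n4: runs — n2 8->9; result -9.
  n6: runs — n4 -8->-9; n3 0->15; result -135.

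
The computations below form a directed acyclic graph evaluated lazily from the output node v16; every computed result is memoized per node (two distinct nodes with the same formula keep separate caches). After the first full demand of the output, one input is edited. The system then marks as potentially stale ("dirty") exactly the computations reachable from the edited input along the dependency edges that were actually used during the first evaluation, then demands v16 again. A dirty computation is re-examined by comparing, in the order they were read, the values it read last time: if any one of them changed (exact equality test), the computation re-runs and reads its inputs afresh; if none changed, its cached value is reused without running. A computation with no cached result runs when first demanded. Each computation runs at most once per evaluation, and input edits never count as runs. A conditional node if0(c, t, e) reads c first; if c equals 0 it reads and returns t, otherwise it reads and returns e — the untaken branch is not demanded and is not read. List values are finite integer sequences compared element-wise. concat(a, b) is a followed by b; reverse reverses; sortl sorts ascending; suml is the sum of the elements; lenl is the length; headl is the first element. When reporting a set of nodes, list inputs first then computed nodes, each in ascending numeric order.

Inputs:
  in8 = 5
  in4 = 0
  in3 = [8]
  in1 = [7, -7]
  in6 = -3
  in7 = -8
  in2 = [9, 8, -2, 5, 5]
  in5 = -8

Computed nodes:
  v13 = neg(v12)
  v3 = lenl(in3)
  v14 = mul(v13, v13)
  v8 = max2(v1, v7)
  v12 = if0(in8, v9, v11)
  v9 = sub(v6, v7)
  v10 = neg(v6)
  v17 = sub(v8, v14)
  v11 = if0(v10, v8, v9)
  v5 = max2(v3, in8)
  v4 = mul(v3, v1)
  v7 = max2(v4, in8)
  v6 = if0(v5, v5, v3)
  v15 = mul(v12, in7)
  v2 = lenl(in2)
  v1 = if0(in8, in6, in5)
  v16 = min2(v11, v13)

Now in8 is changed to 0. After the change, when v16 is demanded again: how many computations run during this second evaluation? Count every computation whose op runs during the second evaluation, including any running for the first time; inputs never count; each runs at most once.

First demand of the output computes:
  v1 = if0(in8=5 -> else branch in5) = -8
  v3 = lenl([8]) = 1
  v4 = mul(1, -8) = -8
  v5 = max2(1, 5) = 5
  v6 = if0(v5=5 -> else branch v3) = 1
  v7 = max2(-8, 5) = 5
  v9 = sub(1, 5) = -4
  v10 = neg(1) = -1
  v11 = if0(v10=-1 -> else branch v9) = -4
  v12 = if0(in8=5 -> else branch v11) = -4
  v13 = neg(-4) = 4
  v16 = min2(-4, 4) = -4

After the edit, cleaning proceeds:
  v1: a read changed (in8 5->0) — executes, giving -3.
  v4: a read changed (v1 -8->-3) — executes, giving -3.
  v5: a read changed (in8 5->0) — executes, giving 1.
  v6: a read changed (v5 5->1) — executes, giving 1 — identical to its old value.
  v7: a read changed (v4 -8->-3; in8 5->0) — executes, giving 0.
  v9: a read changed (v7 5->0) — executes, giving 1.
  v10: dirty, but its reads are unchanged (v6 unchanged); cached -1 stands.
  v11: a read changed (v9 -4->1) — executes, giving 1.
  v12: a read changed (in8 5->0; v11 -4->1) — executes, giving 1.
  v13: a read changed (v12 -4->1) — executes, giving -1.
  v16: a read changed (v11 -4->1; v13 4->-1) — executes, giving -1.

Note where the cutoff bites: v10 is checked, finds nothing changed, and keeps its cache.

10 computations run: v1, v4, v5, v6, v7, v9, v11, v12, v13, v16.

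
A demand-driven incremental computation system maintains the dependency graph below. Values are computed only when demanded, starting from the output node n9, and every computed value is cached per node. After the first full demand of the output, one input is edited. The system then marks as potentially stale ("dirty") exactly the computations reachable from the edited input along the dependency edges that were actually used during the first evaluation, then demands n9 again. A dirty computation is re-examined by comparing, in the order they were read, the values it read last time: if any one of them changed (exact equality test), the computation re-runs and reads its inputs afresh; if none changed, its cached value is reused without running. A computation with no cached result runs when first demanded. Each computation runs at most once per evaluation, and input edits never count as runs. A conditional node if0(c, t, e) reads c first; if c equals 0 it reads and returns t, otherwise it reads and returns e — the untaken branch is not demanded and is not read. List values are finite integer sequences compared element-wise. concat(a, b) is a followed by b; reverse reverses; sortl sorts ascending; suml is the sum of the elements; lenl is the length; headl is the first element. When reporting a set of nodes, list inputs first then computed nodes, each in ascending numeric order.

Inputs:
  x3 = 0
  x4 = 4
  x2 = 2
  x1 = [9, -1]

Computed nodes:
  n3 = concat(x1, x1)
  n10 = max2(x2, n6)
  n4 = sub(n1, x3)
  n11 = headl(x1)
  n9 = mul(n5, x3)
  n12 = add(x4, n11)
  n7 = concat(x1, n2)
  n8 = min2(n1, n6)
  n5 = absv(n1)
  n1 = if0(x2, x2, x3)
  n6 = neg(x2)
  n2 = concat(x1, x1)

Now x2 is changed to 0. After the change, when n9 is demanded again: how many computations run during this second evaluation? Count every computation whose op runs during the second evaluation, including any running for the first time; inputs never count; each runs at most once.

Computations that run: n1 — 1 in total.
Key observation: the change is absorbed at n1 — it re-runs but produces the same value, and the output's value is unchanged.

First evaluation (everything demanded from the output):
  n1 = if0(x2=2 -> else branch x3) = 0
  n5 = absv(0) = 0
  n9 = mul(0, 0) = 0

Propagation after the edit:
  n1: runs — x2 2->0; result 0 (same value as before).
  n5: checked — values it read are unchanged (n1 unchanged); reused cached 0 without running.
  n9: checked — values it read are unchanged (n5 unchanged, x3 unchanged); reused cached 0 without running.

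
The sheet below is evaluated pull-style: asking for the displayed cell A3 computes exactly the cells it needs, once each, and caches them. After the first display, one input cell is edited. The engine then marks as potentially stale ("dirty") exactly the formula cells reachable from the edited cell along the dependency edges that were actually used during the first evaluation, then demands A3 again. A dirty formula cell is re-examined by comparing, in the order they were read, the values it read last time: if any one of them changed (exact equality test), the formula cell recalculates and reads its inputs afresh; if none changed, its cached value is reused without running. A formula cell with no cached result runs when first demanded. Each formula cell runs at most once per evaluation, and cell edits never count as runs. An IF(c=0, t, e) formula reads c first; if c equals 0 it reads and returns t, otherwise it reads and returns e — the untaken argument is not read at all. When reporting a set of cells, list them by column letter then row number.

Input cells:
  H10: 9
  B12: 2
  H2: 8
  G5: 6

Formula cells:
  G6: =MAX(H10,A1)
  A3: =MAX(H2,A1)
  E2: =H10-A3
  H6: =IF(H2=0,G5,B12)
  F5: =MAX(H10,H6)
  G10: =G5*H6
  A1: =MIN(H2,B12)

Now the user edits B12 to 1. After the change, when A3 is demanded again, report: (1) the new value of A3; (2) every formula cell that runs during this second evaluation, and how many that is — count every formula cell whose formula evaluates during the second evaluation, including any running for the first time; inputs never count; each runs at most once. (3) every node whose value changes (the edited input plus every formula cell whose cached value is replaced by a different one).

First demand of the output computes:
  A1 = MIN(8, 2) = 2
  A3 = MAX(8, 2) = 8

After the edit, cleaning proceeds:
  A1: a read changed (B12 2->1) — executes, giving 1.
  A3: a read changed (A1 2->1) — executes, giving 8 — identical to its old value.

Demanding A3 again yields 8.
2 formula cells run: A1, A3.
The nodes whose values change: A1, B12.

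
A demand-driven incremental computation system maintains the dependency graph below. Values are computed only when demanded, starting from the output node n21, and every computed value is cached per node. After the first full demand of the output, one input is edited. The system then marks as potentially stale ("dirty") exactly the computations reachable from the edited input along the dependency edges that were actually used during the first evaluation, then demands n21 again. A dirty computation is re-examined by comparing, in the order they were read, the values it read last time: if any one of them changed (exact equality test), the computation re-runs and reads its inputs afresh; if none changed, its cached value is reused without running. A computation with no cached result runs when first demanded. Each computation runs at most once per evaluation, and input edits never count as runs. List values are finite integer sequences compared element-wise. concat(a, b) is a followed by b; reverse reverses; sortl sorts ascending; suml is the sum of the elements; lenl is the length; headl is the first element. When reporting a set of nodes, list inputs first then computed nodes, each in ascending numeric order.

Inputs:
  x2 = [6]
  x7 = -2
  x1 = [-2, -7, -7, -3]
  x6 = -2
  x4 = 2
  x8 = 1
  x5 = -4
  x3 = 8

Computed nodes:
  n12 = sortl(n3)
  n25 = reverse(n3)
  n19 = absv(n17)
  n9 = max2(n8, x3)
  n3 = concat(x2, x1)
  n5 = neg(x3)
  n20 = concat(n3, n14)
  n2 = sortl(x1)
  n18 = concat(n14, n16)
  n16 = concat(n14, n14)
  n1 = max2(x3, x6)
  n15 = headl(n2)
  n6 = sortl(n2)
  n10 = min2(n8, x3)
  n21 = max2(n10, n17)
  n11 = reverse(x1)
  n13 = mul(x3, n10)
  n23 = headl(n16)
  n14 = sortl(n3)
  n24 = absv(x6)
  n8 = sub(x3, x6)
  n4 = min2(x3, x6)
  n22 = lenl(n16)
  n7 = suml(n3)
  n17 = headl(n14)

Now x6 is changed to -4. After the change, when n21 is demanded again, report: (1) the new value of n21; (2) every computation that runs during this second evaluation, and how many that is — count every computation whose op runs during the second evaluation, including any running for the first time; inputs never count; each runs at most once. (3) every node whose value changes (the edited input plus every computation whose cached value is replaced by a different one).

New value of n21: 8.
Computations that run: n8, n10 — 2 in total.
Values that change: x6, n8.
Key observation: the change is absorbed at n10 — it re-runs but produces the same value, and the output's value is unchanged.

First evaluation (everything demanded from the output):
  n3 = concat([6], [-2, -7, -7, -3]) = [6, -2, -7, -7, -3]
  n8 = sub(8, -2) = 10
  n10 = min2(10, 8) = 8
  n14 = sortl([6, -2, -7, -7, -3]) = [-7, -7, -3, -2, 6]
  n17 = headl([-7, -7, -3, -2, 6]) = -7
  n21 = max2(8, -7) = 8

Propagation after the edit:
  n8: runs — x6 -2->-4; result 12.
  n10: runs — n8 10->12; result 8 (same value as before).
  n21: checked — values it read are unchanged (n10 unchanged, n17 unchanged); reused cached 8 without running.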